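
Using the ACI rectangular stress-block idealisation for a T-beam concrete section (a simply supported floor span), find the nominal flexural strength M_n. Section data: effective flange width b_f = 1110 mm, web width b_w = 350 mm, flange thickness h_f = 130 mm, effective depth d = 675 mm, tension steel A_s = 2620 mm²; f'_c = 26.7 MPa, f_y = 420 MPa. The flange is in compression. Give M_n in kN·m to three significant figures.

Tension: T = A_s f_y = 2620 × 420 = 1100400 N.
Try a within the flange: a = T/(0.85 f'_c b_f) = 1100400/(0.85 × 26.7 × 1110) = 43.68 mm.
Since a = 43.68 ≤ h_f = 130 mm, the stress block lies entirely in the flange; analyse as a rectangular beam of width b_f.
M_n = T(d − a/2) = 1100400 × (675 − 21.84) = 718.74 × 10⁶ N·mm.
M_n = 718.74 kN·m.

M_n ≈ 719 kN·m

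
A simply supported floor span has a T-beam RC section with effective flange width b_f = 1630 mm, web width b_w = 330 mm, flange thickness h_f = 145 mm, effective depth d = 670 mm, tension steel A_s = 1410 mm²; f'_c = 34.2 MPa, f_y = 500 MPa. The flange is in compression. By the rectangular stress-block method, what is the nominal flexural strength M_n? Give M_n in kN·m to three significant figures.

M_n ≈ 467 kN·m

Tension: T = A_s f_y = 1410 × 500 = 705000 N.
Try a within the flange: a = T/(0.85 f'_c b_f) = 705000/(0.85 × 34.2 × 1630) = 14.88 mm.
Since a = 14.88 ≤ h_f = 145 mm, the stress block lies entirely in the flange; analyse as a rectangular beam of width b_f.
M_n = T(d − a/2) = 705000 × (670 − 7.44) = 467.10 × 10⁶ N·mm.
M_n = 467.10 kN·m.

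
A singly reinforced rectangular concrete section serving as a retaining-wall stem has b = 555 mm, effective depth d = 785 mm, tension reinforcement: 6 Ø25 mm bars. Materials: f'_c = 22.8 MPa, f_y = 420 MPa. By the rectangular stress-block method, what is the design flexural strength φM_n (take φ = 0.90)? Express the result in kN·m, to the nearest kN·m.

A_s = 6 × 491 = 2946 mm².
T = A_s f_y = 2946 × 420 = 1237320 N = 1237.32 kN.
From C = T: a = T/(0.85 f'_c b) = 1237320/(0.85 × 22.8 × 555) = 115.04 mm.
M_n = T(d − a/2) = 1237.32 kN × (785 − 57.52) mm = 900.13 kN·m.
φM_n = 0.90 × 900.13 = 810.12 kN·m.

φM_n ≈ 810 kN·m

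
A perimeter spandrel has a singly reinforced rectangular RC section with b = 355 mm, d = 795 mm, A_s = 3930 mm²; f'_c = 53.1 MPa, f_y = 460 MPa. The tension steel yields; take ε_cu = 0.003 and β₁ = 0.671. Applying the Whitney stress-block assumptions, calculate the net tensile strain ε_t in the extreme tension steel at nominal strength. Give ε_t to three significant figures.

ε_t ≈ 0.0112

a = A_s f_y/(0.85 f'_c b) = 112.83 mm.
β₁ = 0.671, so c = a/β₁ = 112.83/0.671 = 168.15 mm.
From the linear strain diagram with ε_cu = 0.003: ε_t = 0.003 (d − c)/c = 0.003 × (795 − 168.15)/168.15 = 0.0112.
Since ε_t ≥ 0.005, the section is tension-controlled.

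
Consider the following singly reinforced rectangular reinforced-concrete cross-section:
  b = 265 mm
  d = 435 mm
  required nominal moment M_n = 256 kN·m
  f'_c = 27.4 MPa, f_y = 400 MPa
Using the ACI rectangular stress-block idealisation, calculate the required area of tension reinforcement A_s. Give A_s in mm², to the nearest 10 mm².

With M_n = 0.85 f'_c a b (d − a/2), solve the quadratic for a:
a = d − √(d² − 2M_n/(0.85 f'_c b)) = 435 − √(435² − 2 × 256×10⁶/(0.85 × 27.4 × 265)) = 109.01 mm.
A_s = 0.85 f'_c a b / f_y = 0.85 × 27.4 × 109.01 × 265 / 400 = 1682.0 mm².

A_s ≈ 1680 mm²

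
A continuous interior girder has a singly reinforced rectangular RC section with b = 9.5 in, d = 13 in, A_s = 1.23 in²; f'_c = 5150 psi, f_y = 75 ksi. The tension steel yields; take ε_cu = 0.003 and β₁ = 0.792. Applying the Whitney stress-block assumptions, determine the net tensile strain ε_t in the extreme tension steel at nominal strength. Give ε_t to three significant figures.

ε_t ≈ 0.0109

a = A_s f_y/(0.85 f'_c b) = 2.218 in.
β₁ = 0.792, so c = a/β₁ = 2.218/0.792 = 2.801 in.
From the linear strain diagram with ε_cu = 0.003: ε_t = 0.003 (d − c)/c = 0.003 × (13 − 2.801)/2.801 = 0.0109.
Since ε_t ≥ 0.005, the section is tension-controlled.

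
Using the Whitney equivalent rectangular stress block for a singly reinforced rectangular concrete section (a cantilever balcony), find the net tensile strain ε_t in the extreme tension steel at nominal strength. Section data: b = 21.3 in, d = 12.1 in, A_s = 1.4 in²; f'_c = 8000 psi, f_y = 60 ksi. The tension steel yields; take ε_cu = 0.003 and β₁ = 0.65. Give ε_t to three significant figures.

a = A_s f_y/(0.85 f'_c b) = 0.580 in.
β₁ = 0.65, so c = a/β₁ = 0.580/0.65 = 0.892 in.
From the linear strain diagram with ε_cu = 0.003: ε_t = 0.003 (d − c)/c = 0.003 × (12.1 − 0.892)/0.892 = 0.0377.
Since ε_t ≥ 0.005, the section is tension-controlled.

ε_t ≈ 0.0377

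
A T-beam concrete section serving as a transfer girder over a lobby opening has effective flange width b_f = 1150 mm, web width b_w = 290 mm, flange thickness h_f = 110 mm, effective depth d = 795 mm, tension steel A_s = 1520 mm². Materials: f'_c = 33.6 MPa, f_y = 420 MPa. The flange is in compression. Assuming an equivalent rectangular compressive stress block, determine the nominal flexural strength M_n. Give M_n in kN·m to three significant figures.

Tension: T = A_s f_y = 1520 × 420 = 638400 N.
Try a within the flange: a = T/(0.85 f'_c b_f) = 638400/(0.85 × 33.6 × 1150) = 19.44 mm.
Since a = 19.44 ≤ h_f = 110 mm, the stress block lies entirely in the flange; analyse as a rectangular beam of width b_f.
M_n = T(d − a/2) = 638400 × (795 − 9.72) = 501.32 × 10⁶ N·mm.
M_n = 501.32 kN·m.

M_n ≈ 501 kN·m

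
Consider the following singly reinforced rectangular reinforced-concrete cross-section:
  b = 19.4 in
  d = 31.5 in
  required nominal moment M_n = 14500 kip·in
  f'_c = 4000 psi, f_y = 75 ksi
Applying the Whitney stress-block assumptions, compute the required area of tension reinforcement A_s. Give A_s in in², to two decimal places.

A_s ≈ 7.03 in²

From M_n = 0.85 f'_c a b (d − a/2):
a = d − √(d² − 2M_n/(0.85 f'_c b)) = 31.5 − √(31.5² − 2 × 14500/(0.85 × 4 × 19.4)) = 7.993 in.
A_s = 0.85 f'_c a b / f_y = 0.85 × 4 × 7.993 × 19.4 / 75 = 7.030 in².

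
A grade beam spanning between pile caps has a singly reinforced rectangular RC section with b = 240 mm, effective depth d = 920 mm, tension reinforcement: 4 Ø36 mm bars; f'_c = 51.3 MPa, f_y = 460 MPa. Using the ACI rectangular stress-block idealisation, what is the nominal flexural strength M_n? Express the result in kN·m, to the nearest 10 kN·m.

M_n ≈ 1560 kN·m

A_s = 4 × 1018 = 4072 mm².
T = A_s f_y = 4072 × 460 = 1873120 N = 1873.12 kN.
From C = T: a = T/(0.85 f'_c b) = 1873120/(0.85 × 51.3 × 240) = 178.99 mm.
M_n = T(d − a/2) = 1873.12 kN × (920 − 89.495) mm = 1555.64 kN·m.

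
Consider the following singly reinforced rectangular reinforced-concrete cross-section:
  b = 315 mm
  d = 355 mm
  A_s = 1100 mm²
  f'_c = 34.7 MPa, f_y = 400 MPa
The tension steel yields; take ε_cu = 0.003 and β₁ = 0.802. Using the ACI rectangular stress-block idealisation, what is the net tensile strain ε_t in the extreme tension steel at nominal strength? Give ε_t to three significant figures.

a = A_s f_y/(0.85 f'_c b) = 47.36 mm.
β₁ = 0.802, so c = a/β₁ = 47.36/0.802 = 59.05 mm.
From the linear strain diagram with ε_cu = 0.003: ε_t = 0.003 (d − c)/c = 0.003 × (355 − 59.05)/59.05 = 0.0150.
Since ε_t ≥ 0.005, the section is tension-controlled.

ε_t ≈ 0.0150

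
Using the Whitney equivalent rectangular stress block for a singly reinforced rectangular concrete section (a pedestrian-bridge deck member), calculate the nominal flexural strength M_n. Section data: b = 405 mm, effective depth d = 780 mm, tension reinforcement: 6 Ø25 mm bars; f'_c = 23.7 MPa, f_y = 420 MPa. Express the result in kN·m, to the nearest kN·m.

A_s = 6 × 491 = 2946 mm².
T = A_s f_y = 2946 × 420 = 1237320 N = 1237.32 kN.
From C = T: a = T/(0.85 f'_c b) = 1237320/(0.85 × 23.7 × 405) = 151.66 mm.
M_n = T(d − a/2) = 1237.32 kN × (780 − 75.83) mm = 871.28 kN·m.

M_n ≈ 871 kN·m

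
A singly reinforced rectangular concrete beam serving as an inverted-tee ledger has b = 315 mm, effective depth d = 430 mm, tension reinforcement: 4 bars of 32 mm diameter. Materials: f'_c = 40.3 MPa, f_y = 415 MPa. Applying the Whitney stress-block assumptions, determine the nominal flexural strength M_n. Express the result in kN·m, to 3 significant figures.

A_s = 4 × 804 = 3216 mm².
T = A_s f_y = 3216 × 415 = 1334640 N = 1334.64 kN.
From C = T: a = T/(0.85 f'_c b) = 1334640/(0.85 × 40.3 × 315) = 123.69 mm.
M_n = T(d − a/2) = 1334.64 kN × (430 − 61.845) mm = 491.35 kN·m.

M_n ≈ 491 kN·m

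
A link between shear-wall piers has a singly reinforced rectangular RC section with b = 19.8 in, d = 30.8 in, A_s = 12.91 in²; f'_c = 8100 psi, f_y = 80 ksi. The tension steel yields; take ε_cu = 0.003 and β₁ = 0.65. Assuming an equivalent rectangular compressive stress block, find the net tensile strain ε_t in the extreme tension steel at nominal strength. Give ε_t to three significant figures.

ε_t ≈ 0.00493

a = A_s f_y/(0.85 f'_c b) = 7.576 in.
β₁ = 0.65, so c = a/β₁ = 7.576/0.65 = 11.655 in.
From the linear strain diagram with ε_cu = 0.003: ε_t = 0.003 (d − c)/c = 0.003 × (30.8 − 11.655)/11.655 = 0.00493.
ε_t is between 0.004 and 0.005 — transition zone.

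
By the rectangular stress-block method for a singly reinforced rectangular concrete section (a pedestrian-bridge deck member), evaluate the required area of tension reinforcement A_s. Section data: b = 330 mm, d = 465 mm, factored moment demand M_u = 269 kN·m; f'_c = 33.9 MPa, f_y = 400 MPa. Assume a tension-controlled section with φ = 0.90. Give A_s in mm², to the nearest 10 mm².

A_s ≈ 1740 mm²

M_n = M_u/φ = 269/0.90 = 298.889 kN·m.
With M_n = 0.85 f'_c a b (d − a/2), solve the quadratic for a:
a = d − √(d² − 2M_n/(0.85 f'_c b)) = 465 − √(465² − 2 × 298.889×10⁶/(0.85 × 33.9 × 330)) = 73.39 mm.
A_s = 0.85 f'_c a b / f_y = 0.85 × 33.9 × 73.39 × 330 / 400 = 1744.7 mm².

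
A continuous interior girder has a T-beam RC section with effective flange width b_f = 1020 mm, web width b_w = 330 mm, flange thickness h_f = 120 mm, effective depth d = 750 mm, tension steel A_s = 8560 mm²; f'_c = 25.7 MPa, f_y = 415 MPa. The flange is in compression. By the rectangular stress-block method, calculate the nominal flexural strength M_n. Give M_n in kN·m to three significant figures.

Tension: T = A_s f_y = 8560 × 415 = 3552400 N.
Try a within the flange: a = T/(0.85 f'_c b_f) = 3552400/(0.85 × 25.7 × 1020) = 159.43 mm.
a = 159.43 > h_f = 120 mm: the block extends into the web. Split into flange-overhang and web parts.
C_f = 0.85 f'_c (b_f − b_w) h_f = 0.85 × 25.7 × (1020 − 330) × 120 = 1808766 N.
Remaining web compression depth: a_w = (T − C_f)/(0.85 f'_c b_w) = (3552400 − 1808766)/(0.85 × 25.7 × 330) = 241.87 mm.
M_n = C_f(d − h_f/2) + (T − C_f)(d − a_w/2) = 1808766 × (750 − 60) + 1743634 × (750 − 120.935) = 1248.05 + 1096.86 = 2344.91 × 10⁶ N·mm.
M_n = 2344.91 kN·m.

M_n ≈ 2340 kN·m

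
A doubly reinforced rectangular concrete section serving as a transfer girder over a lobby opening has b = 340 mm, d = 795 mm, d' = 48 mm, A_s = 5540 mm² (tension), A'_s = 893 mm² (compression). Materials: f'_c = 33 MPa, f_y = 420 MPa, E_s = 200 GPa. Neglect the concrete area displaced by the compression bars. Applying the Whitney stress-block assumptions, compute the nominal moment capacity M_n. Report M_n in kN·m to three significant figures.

Assume both tension and compression steel yield.
Net tension couple steel: A_s − A'_s = 4647 mm².
a = (A_s − A'_s) f_y / (0.85 f'_c b) = 1951740/(0.85 × 33 × 340) = 204.65 mm.
c = a/β₁ = 204.65/0.814 = 251.41 mm; ε'_s = 0.003(c − d')/c = 0.0024 ≥ f_y/E_s = 0.0021, so compression steel does yield.
M_n = (A_s − A'_s) f_y (d − a/2) + A'_s f_y (d − d') = [1951740 × (795 − 102.325) + 375060 × (795 − 48)] × 10⁻⁶ = 1351.92 + 280.17 = 1632.09 kN·m.

M_n ≈ 1630 kN·m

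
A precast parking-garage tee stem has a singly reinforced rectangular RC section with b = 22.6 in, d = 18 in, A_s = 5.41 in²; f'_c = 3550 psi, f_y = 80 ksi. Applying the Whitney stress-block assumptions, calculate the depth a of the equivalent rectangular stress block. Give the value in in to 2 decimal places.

T = A_s f_y = 5.41 × 80 = 432.8 kips.
a = T/(0.85 f'_c b) = 432.8/(0.85 × 3.55 × 22.6) = 6.35 in.

a ≈ 6.35 in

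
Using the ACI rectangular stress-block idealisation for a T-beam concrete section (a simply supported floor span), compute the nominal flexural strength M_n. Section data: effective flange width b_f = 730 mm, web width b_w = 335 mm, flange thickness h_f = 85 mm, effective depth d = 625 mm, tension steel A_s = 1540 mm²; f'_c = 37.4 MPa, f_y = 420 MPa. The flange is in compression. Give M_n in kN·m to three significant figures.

Tension: T = A_s f_y = 1540 × 420 = 646800 N.
Try a within the flange: a = T/(0.85 f'_c b_f) = 646800/(0.85 × 37.4 × 730) = 27.87 mm.
Since a = 27.87 ≤ h_f = 85 mm, the stress block lies entirely in the flange; analyse as a rectangular beam of width b_f.
M_n = T(d − a/2) = 646800 × (625 − 13.935) = 395.24 × 10⁶ N·mm.
M_n = 395.24 kN·m.

M_n ≈ 395 kN·m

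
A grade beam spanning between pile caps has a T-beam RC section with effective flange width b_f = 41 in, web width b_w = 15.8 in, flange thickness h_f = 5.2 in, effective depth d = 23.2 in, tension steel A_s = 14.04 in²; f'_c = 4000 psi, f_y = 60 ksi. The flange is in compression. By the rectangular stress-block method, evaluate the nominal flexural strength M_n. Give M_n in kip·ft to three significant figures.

M_n ≈ 1410 kip·ft

Tension: T = A_s f_y = 14.04 × 60 = 842.4 kips.
Try a within the flange: a = T/(0.85 f'_c b_f) = 842.4/(0.85 × 4 × 41) = 6.043 in.
a = 6.043 > h_f = 5.2 in: the block extends into the web. Split into flange-overhang and web parts.
C_f = 0.85 f'_c (b_f − b_w) h_f = 0.85 × 4 × (41 − 15.8) × 5.2 = 445.5 kips.
Remaining web compression depth: a_w = (T − C_f)/(0.85 f'_c b_w) = (842.4 − 445.5)/(0.85 × 4 × 15.8) = 7.388 in.
M_n = C_f(d − h_f/2) + (T − C_f)(d − a_w/2) = 445.5 × (23.2 − 2.6) + 396.9 × (23.2 − 3.694) = 9177.3 + 7741.9 = 16919.2 kip·in.
M_n = 16919.2/12 = 1409.93 kip·ft.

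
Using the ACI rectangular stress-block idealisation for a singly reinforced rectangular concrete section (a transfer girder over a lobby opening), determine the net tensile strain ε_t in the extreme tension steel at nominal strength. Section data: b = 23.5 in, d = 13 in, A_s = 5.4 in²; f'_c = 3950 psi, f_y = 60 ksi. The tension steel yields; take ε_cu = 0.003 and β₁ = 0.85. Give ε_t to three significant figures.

a = A_s f_y/(0.85 f'_c b) = 4.106 in.
β₁ = 0.85, so c = a/β₁ = 4.106/0.85 = 4.831 in.
From the linear strain diagram with ε_cu = 0.003: ε_t = 0.003 (d − c)/c = 0.003 × (13 − 4.831)/4.831 = 0.00507.
Since ε_t ≥ 0.005, the section is tension-controlled.

ε_t ≈ 0.00507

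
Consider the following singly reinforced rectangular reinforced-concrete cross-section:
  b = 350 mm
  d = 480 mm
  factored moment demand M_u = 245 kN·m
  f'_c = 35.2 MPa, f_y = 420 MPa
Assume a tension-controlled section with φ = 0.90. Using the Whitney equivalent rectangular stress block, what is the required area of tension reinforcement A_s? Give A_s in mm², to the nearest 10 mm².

M_n = M_u/φ = 245/0.90 = 272.222 kN·m.
With M_n = 0.85 f'_c a b (d − a/2), solve the quadratic for a:
a = d − √(d² − 2M_n/(0.85 f'_c b)) = 480 − √(480² − 2 × 272.222×10⁶/(0.85 × 35.2 × 350)) = 57.61 mm.
A_s = 0.85 f'_c a b / f_y = 0.85 × 35.2 × 57.61 × 350 / 420 = 1436.4 mm².

A_s ≈ 1440 mm²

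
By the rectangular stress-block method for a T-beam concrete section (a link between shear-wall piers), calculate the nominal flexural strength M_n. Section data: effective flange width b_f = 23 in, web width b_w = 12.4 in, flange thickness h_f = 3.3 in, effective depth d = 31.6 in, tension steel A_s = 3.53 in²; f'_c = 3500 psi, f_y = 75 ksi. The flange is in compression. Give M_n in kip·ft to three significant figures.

Tension: T = A_s f_y = 3.53 × 75 = 264.75 kips.
Try a within the flange: a = T/(0.85 f'_c b_f) = 264.75/(0.85 × 3.5 × 23) = 3.869 in.
a = 3.869 > h_f = 3.3 in: the block extends into the web. Split into flange-overhang and web parts.
C_f = 0.85 f'_c (b_f − b_w) h_f = 0.85 × 3.5 × (23 − 12.4) × 3.3 = 104.1 kips.
Remaining web compression depth: a_w = (T − C_f)/(0.85 f'_c b_w) = (264.75 − 104.1)/(0.85 × 3.5 × 12.4) = 4.355 in.
M_n = C_f(d − h_f/2) + (T − C_f)(d − a_w/2) = 104.1 × (31.6 − 1.65) + 160.65 × (31.6 − 2.1775) = 3117.8 + 4726.7 = 7844.5 kip·in.
M_n = 7844.5/12 = 653.71 kip·ft.

M_n ≈ 654 kip·ft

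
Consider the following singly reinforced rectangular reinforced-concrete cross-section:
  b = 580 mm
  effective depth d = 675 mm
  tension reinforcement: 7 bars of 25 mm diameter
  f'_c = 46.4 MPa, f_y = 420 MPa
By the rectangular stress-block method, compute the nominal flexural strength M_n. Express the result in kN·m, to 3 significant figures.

M_n ≈ 929 kN·m

A_s = 7 × 491 = 3437 mm².
T = A_s f_y = 3437 × 420 = 1443540 N = 1443.54 kN.
From C = T: a = T/(0.85 f'_c b) = 1443540/(0.85 × 46.4 × 580) = 63.11 mm.
M_n = T(d − a/2) = 1443.54 kN × (675 − 31.555) mm = 928.84 kN·m.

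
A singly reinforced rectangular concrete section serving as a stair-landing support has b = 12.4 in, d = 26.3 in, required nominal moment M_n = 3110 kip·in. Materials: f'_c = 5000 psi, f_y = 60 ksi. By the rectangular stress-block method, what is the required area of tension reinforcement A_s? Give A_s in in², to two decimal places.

From M_n = 0.85 f'_c a b (d − a/2):
a = d − √(d² − 2M_n/(0.85 f'_c b)) = 26.3 − √(26.3² − 2 × 3110/(0.85 × 5 × 12.4)) = 2.349 in.
A_s = 0.85 f'_c a b / f_y = 0.85 × 5 × 2.349 × 12.4 / 60 = 2.063 in².

A_s ≈ 2.06 in²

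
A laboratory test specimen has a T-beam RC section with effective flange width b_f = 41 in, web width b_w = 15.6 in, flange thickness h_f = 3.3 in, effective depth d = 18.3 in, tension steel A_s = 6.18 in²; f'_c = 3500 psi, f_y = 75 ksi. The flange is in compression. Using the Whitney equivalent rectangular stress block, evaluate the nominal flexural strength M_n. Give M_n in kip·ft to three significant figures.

Tension: T = A_s f_y = 6.18 × 75 = 463.5 kips.
Try a within the flange: a = T/(0.85 f'_c b_f) = 463.5/(0.85 × 3.5 × 41) = 3.800 in.
a = 3.800 > h_f = 3.3 in: the block extends into the web. Split into flange-overhang and web parts.
C_f = 0.85 f'_c (b_f − b_w) h_f = 0.85 × 3.5 × (41 − 15.6) × 3.3 = 249.4 kips.
Remaining web compression depth: a_w = (T − C_f)/(0.85 f'_c b_w) = (463.5 − 249.4)/(0.85 × 3.5 × 15.6) = 4.613 in.
M_n = C_f(d − h_f/2) + (T − C_f)(d − a_w/2) = 249.4 × (18.3 − 1.65) + 214.1 × (18.3 − 2.3065) = 4152.5 + 3424.2 = 7576.7 kip·in.
M_n = 7576.7/12 = 631.39 kip·ft.

M_n ≈ 631 kip·ft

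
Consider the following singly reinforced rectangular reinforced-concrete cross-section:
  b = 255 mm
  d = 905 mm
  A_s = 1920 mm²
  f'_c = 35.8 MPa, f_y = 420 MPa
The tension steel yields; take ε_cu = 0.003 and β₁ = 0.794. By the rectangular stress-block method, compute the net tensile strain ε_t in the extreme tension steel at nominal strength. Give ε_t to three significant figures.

ε_t ≈ 0.0177

a = A_s f_y/(0.85 f'_c b) = 103.92 mm.
β₁ = 0.794, so c = a/β₁ = 103.92/0.794 = 130.88 mm.
From the linear strain diagram with ε_cu = 0.003: ε_t = 0.003 (d − c)/c = 0.003 × (905 − 130.88)/130.88 = 0.0177.
Since ε_t ≥ 0.005, the section is tension-controlled.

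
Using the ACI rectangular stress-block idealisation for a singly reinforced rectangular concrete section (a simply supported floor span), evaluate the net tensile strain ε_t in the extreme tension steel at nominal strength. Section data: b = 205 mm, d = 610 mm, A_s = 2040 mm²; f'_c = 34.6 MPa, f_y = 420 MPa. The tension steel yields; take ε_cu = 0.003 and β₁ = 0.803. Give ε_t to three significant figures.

ε_t ≈ 0.00734

a = A_s f_y/(0.85 f'_c b) = 142.11 mm.
β₁ = 0.803, so c = a/β₁ = 142.11/0.803 = 176.97 mm.
From the linear strain diagram with ε_cu = 0.003: ε_t = 0.003 (d − c)/c = 0.003 × (610 − 176.97)/176.97 = 0.00734.
Since ε_t ≥ 0.005, the section is tension-controlled.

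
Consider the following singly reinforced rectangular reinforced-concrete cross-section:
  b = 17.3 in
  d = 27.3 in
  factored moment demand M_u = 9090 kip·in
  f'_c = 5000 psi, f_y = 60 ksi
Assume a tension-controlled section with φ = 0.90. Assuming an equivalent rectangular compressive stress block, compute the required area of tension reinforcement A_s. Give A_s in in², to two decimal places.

M_n = M_u/φ = 9090/0.90 = 10100 kip·in.
From M_n = 0.85 f'_c a b (d − a/2):
a = d − √(d² − 2M_n/(0.85 f'_c b)) = 27.3 − √(27.3² − 2 × 10100/(0.85 × 5 × 17.3)) = 5.608 in.
A_s = 0.85 f'_c a b / f_y = 0.85 × 5 × 5.608 × 17.3 / 60 = 6.872 in².

A_s ≈ 6.87 in²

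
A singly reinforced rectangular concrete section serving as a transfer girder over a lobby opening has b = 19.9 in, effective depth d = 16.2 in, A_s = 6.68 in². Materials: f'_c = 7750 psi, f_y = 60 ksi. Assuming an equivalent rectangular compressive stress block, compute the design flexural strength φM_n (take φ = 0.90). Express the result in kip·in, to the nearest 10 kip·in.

φM_n ≈ 5290 kip·in

T = A_s f_y = 6.68 × 60 = 400.8 kips.
a = T/(0.85 f'_c b) = 400.8/(0.85 × 7.75 × 19.9) = 3.057 in.
M_n = T(d − a/2) = 400.8 × (16.2 − 1.5285) = 5880.3 kip·in.
φM_n = 0.90 × 5880.3 = 5292.3 kip·in.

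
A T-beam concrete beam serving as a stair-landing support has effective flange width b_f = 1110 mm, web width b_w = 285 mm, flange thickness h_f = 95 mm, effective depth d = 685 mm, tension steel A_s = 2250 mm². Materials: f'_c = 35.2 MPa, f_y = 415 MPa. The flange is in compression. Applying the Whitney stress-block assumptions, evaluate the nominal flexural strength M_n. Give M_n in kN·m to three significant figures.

M_n ≈ 626 kN·m

Tension: T = A_s f_y = 2250 × 415 = 933750 N.
Try a within the flange: a = T/(0.85 f'_c b_f) = 933750/(0.85 × 35.2 × 1110) = 28.12 mm.
Since a = 28.12 ≤ h_f = 95 mm, the stress block lies entirely in the flange; analyse as a rectangular beam of width b_f.
M_n = T(d − a/2) = 933750 × (685 − 14.06) = 626.49 × 10⁶ N·mm.
M_n = 626.49 kN·m.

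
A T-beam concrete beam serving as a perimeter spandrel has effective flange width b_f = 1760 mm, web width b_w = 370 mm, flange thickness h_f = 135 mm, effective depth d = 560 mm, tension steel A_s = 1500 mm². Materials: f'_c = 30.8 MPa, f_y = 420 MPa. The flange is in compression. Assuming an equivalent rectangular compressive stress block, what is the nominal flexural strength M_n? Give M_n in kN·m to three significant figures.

M_n ≈ 348 kN·m

Tension: T = A_s f_y = 1500 × 420 = 630000 N.
Try a within the flange: a = T/(0.85 f'_c b_f) = 630000/(0.85 × 30.8 × 1760) = 13.67 mm.
Since a = 13.67 ≤ h_f = 135 mm, the stress block lies entirely in the flange; analyse as a rectangular beam of width b_f.
M_n = T(d − a/2) = 630000 × (560 − 6.835) = 348.49 × 10⁶ N·mm.
M_n = 348.49 kN·m.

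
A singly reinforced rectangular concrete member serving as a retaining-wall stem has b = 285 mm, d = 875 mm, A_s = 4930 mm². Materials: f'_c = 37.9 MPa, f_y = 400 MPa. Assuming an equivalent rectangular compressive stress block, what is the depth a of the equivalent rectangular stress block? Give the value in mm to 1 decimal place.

T = A_s f_y = 4930 × 400 = 1972000 N = 1972 kN.
Setting C = 0.85 f'_c a b equal to T: a = 1972000/(0.85 × 37.9 × 285) = 214.8 mm.

a ≈ 214.8 mm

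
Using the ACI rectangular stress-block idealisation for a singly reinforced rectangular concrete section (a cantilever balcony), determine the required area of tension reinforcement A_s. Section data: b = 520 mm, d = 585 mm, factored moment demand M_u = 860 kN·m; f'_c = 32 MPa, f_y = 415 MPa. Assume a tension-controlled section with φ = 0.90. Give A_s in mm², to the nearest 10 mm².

A_s ≈ 4430 mm²

M_n = M_u/φ = 860/0.90 = 955.556 kN·m.
With M_n = 0.85 f'_c a b (d − a/2), solve the quadratic for a:
a = d − √(d² − 2M_n/(0.85 f'_c b)) = 585 − √(585² − 2 × 955.556×10⁶/(0.85 × 32 × 520)) = 129.91 mm.
A_s = 0.85 f'_c a b / f_y = 0.85 × 32 × 129.91 × 520 / 415 = 4427.6 mm².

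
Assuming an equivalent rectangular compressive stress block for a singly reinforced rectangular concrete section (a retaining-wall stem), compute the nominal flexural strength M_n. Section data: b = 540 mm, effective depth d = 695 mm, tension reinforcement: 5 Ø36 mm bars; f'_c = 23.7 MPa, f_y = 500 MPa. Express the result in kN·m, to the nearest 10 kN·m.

M_n ≈ 1470 kN·m

A_s = 5 × 1018 = 5090 mm².
T = A_s f_y = 5090 × 500 = 2545000 N = 2545 kN.
From C = T: a = T/(0.85 f'_c b) = 2545000/(0.85 × 23.7 × 540) = 233.95 mm.
M_n = T(d − a/2) = 2545 kN × (695 − 116.975) mm = 1471.07 kN·m.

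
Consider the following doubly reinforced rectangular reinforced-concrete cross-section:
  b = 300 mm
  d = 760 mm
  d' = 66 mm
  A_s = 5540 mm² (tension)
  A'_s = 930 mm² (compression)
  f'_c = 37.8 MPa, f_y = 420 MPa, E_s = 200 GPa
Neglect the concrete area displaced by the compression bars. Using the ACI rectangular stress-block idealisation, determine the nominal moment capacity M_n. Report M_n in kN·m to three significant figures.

Assume both tension and compression steel yield.
Net tension couple steel: A_s − A'_s = 4610 mm².
a = (A_s − A'_s) f_y / (0.85 f'_c b) = 1936200/(0.85 × 37.8 × 300) = 200.87 mm.
c = a/β₁ = 200.87/0.78 = 257.53 mm; ε'_s = 0.003(c − d')/c = 0.0022 ≥ f_y/E_s = 0.0021, so compression steel does yield.
M_n = (A_s − A'_s) f_y (d − a/2) + A'_s f_y (d − d') = [1936200 × (760 − 100.435) + 390600 × (760 − 66)] × 10⁻⁶ = 1277.05 + 271.08 = 1548.13 kN·m.

M_n ≈ 1550 kN·m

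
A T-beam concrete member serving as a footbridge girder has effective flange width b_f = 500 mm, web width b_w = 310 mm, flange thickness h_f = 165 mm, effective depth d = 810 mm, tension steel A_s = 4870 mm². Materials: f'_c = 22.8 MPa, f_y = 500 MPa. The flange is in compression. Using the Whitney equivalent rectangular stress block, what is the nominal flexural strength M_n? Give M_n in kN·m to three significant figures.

Tension: T = A_s f_y = 4870 × 500 = 2435000 N.
Try a within the flange: a = T/(0.85 f'_c b_f) = 2435000/(0.85 × 22.8 × 500) = 251.29 mm.
a = 251.29 > h_f = 165 mm: the block extends into the web. Split into flange-overhang and web parts.
C_f = 0.85 f'_c (b_f − b_w) h_f = 0.85 × 22.8 × (500 − 310) × 165 = 607563 N.
Remaining web compression depth: a_w = (T − C_f)/(0.85 f'_c b_w) = (2435000 − 607563)/(0.85 × 22.8 × 310) = 304.18 mm.
M_n = C_f(d − h_f/2) + (T − C_f)(d − a_w/2) = 607563 × (810 − 82.5) + 1827437 × (810 − 152.09) = 442.00 + 1202.29 = 1644.29 × 10⁶ N·mm.
M_n = 1644.29 kN·m.

M_n ≈ 1640 kN·m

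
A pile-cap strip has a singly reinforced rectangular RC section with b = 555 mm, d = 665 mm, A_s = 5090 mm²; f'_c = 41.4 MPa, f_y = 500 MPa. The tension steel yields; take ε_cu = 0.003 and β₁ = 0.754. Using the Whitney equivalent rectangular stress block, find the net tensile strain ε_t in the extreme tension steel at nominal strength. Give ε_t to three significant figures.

a = A_s f_y/(0.85 f'_c b) = 130.31 mm.
β₁ = 0.754, so c = a/β₁ = 130.31/0.754 = 172.82 mm.
From the linear strain diagram with ε_cu = 0.003: ε_t = 0.003 (d − c)/c = 0.003 × (665 − 172.82)/172.82 = 0.00854.
Since ε_t ≥ 0.005, the section is tension-controlled.

ε_t ≈ 0.00854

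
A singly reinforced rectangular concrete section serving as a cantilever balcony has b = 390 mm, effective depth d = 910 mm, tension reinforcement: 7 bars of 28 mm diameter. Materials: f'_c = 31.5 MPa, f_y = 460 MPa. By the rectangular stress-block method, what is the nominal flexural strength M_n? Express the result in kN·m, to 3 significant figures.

A_s = 7 × 616 = 4312 mm².
T = A_s f_y = 4312 × 460 = 1983520 N = 1983.52 kN.
From C = T: a = T/(0.85 f'_c b) = 1983520/(0.85 × 31.5 × 390) = 189.95 mm.
M_n = T(d − a/2) = 1983.52 kN × (910 − 94.975) mm = 1616.62 kN·m.

M_n ≈ 1620 kN·m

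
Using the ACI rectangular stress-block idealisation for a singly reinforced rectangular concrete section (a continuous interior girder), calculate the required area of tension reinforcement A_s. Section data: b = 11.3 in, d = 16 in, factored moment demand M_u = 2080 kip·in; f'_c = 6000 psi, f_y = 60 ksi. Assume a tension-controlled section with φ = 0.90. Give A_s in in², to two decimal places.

M_n = M_u/φ = 2080/0.90 = 2311.11 kip·in.
From M_n = 0.85 f'_c a b (d − a/2):
a = d − √(d² − 2M_n/(0.85 f'_c b)) = 16 − √(16² − 2 × 2311.11/(0.85 × 6 × 11.3)) = 2.741 in.
A_s = 0.85 f'_c a b / f_y = 0.85 × 6 × 2.741 × 11.3 / 60 = 2.633 in².

A_s ≈ 2.63 in²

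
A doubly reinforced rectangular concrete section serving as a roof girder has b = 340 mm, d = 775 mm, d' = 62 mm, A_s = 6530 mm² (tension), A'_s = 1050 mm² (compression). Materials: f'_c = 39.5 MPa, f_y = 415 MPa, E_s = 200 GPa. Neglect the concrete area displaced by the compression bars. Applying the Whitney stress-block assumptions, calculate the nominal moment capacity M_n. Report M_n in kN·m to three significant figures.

M_n ≈ 1850 kN·m

Assume both tension and compression steel yield.
Net tension couple steel: A_s − A'_s = 5480 mm².
a = (A_s − A'_s) f_y / (0.85 f'_c b) = 2274200/(0.85 × 39.5 × 340) = 199.22 mm.
c = a/β₁ = 199.22/0.768 = 259.40 mm; ε'_s = 0.003(c − d')/c = 0.0023 ≥ f_y/E_s = 0.0021, so compression steel does yield.
M_n = (A_s − A'_s) f_y (d − a/2) + A'_s f_y (d − d') = [2274200 × (775 − 99.61) + 435750 × (775 − 62)] × 10⁻⁶ = 1535.97 + 310.69 = 1846.66 kN·m.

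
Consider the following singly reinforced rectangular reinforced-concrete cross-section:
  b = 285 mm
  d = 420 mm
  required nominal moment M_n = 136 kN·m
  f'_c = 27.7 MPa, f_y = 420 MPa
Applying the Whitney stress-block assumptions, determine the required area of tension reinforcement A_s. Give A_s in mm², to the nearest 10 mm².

A_s ≈ 820 mm²

With M_n = 0.85 f'_c a b (d − a/2), solve the quadratic for a:
a = d − √(d² − 2M_n/(0.85 f'_c b)) = 420 − √(420² − 2 × 136×10⁶/(0.85 × 27.7 × 285)) = 51.40 mm.
A_s = 0.85 f'_c a b / f_y = 0.85 × 27.7 × 51.40 × 285 / 420 = 821.2 mm².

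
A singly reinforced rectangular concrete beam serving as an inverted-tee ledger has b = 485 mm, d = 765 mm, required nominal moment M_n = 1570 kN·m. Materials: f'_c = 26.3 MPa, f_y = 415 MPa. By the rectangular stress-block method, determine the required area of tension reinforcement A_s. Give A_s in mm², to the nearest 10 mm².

A_s ≈ 5780 mm²

With M_n = 0.85 f'_c a b (d − a/2), solve the quadratic for a:
a = d − √(d² − 2M_n/(0.85 f'_c b)) = 765 − √(765² − 2 × 1570×10⁶/(0.85 × 26.3 × 485)) = 221.29 mm.
A_s = 0.85 f'_c a b / f_y = 0.85 × 26.3 × 221.29 × 485 / 415 = 5781.4 mm².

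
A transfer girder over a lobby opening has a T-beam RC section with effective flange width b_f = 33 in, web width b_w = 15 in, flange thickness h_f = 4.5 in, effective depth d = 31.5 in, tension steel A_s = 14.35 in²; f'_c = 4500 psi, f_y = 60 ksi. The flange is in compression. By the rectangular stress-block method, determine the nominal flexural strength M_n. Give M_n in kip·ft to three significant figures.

Tension: T = A_s f_y = 14.35 × 60 = 861 kips.
Try a within the flange: a = T/(0.85 f'_c b_f) = 861/(0.85 × 4.5 × 33) = 6.821 in.
a = 6.821 > h_f = 4.5 in: the block extends into the web. Split into flange-overhang and web parts.
C_f = 0.85 f'_c (b_f − b_w) h_f = 0.85 × 4.5 × (33 − 15) × 4.5 = 309.8 kips.
Remaining web compression depth: a_w = (T − C_f)/(0.85 f'_c b_w) = (861 − 309.8)/(0.85 × 4.5 × 15) = 9.607 in.
M_n = C_f(d − h_f/2) + (T − C_f)(d − a_w/2) = 309.8 × (31.5 − 2.25) + 551.2 × (31.5 − 4.8035) = 9061.7 + 14715.1 = 23776.8 kip·in.
M_n = 23776.8/12 = 1981.40 kip·ft.

M_n ≈ 1980 kip·ft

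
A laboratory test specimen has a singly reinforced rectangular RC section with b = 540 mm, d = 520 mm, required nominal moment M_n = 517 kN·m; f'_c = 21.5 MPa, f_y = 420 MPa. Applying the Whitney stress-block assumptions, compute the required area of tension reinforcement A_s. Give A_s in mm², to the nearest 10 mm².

With M_n = 0.85 f'_c a b (d − a/2), solve the quadratic for a:
a = d − √(d² − 2M_n/(0.85 f'_c b)) = 520 − √(520² − 2 × 517×10⁶/(0.85 × 21.5 × 540)) = 113.03 mm.
A_s = 0.85 f'_c a b / f_y = 0.85 × 21.5 × 113.03 × 540 / 420 = 2655.8 mm².

A_s ≈ 2660 mm²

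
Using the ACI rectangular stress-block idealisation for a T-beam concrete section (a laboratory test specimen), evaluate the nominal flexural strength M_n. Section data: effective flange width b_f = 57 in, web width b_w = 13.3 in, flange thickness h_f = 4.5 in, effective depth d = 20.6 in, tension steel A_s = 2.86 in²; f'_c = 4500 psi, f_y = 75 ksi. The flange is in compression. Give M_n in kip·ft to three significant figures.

M_n ≈ 359 kip·ft

Tension: T = A_s f_y = 2.86 × 75 = 214.5 kips.
Try a within the flange: a = T/(0.85 f'_c b_f) = 214.5/(0.85 × 4.5 × 57) = 0.984 in.
Since a = 0.984 ≤ h_f = 4.5 in, the stress block lies entirely in the flange; analyse as a rectangular beam of width b_f.
M_n = T(d − a/2) = 214.5 × (20.6 − 0.492) = 4313.2 kip·in.
M_n = 4313.2/12 = 359.43 kip·ft.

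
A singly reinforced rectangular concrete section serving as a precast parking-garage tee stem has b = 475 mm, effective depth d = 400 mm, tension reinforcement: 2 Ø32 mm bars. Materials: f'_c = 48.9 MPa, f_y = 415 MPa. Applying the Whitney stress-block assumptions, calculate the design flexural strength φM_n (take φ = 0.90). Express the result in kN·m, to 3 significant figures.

A_s = 2 × 804 = 1608 mm².
T = A_s f_y = 1608 × 415 = 667320 N = 667.32 kN.
From C = T: a = T/(0.85 f'_c b) = 667320/(0.85 × 48.9 × 475) = 33.80 mm.
M_n = T(d − a/2) = 667.32 kN × (400 − 16.9) mm = 255.65 kN·m.
φM_n = 0.90 × 255.65 = 230.09 kN·m.

φM_n ≈ 230 kN·m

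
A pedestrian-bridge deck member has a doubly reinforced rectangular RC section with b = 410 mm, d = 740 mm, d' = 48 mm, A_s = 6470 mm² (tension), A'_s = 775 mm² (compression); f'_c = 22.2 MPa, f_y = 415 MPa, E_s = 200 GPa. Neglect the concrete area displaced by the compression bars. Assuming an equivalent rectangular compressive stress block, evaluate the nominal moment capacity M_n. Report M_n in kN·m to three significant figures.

Assume both tension and compression steel yield.
Net tension couple steel: A_s − A'_s = 5695 mm².
a = (A_s − A'_s) f_y / (0.85 f'_c b) = 2363425/(0.85 × 22.2 × 410) = 305.48 mm.
c = a/β₁ = 305.48/0.85 = 359.39 mm; ε'_s = 0.003(c − d')/c = 0.0026 ≥ f_y/E_s = 0.0021, so compression steel does yield.
M_n = (A_s − A'_s) f_y (d − a/2) + A'_s f_y (d − d') = [2363425 × (740 − 152.74) + 321625 × (740 − 48)] × 10⁻⁶ = 1387.94 + 222.56 = 1610.50 kN·m.

M_n ≈ 1610 kN·m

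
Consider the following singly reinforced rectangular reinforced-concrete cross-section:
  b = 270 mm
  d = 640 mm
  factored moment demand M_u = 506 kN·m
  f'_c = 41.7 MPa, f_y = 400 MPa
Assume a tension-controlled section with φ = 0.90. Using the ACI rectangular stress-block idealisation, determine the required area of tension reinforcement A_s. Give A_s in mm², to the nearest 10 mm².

A_s ≈ 2380 mm²

M_n = M_u/φ = 506/0.90 = 562.222 kN·m.
With M_n = 0.85 f'_c a b (d − a/2), solve the quadratic for a:
a = d − √(d² − 2M_n/(0.85 f'_c b)) = 640 − √(640² − 2 × 562.222×10⁶/(0.85 × 41.7 × 270)) = 99.53 mm.
A_s = 0.85 f'_c a b / f_y = 0.85 × 41.7 × 99.53 × 270 / 400 = 2381.3 mm².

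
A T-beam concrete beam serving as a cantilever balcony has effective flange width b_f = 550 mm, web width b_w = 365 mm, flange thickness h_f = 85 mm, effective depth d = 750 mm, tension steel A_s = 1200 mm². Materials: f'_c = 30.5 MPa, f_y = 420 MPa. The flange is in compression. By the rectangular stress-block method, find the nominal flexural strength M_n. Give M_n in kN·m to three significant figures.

Tension: T = A_s f_y = 1200 × 420 = 504000 N.
Try a within the flange: a = T/(0.85 f'_c b_f) = 504000/(0.85 × 30.5 × 550) = 35.35 mm.
Since a = 35.35 ≤ h_f = 85 mm, the stress block lies entirely in the flange; analyse as a rectangular beam of width b_f.
M_n = T(d − a/2) = 504000 × (750 − 17.675) = 369.09 × 10⁶ N·mm.
M_n = 369.09 kN·m.

M_n ≈ 369 kN·m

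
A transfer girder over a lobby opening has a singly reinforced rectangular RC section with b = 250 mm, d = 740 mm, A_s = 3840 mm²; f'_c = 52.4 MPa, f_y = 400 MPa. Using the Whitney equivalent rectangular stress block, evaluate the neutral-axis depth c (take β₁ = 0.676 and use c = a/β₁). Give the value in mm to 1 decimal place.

c ≈ 204.1 mm

T = A_s f_y = 3840 × 400 = 1536000 N = 1536 kN.
Setting C = 0.85 f'_c a b equal to T: a = 1536000/(0.85 × 52.4 × 250) = 137.943 mm.
With β₁ = 0.676, c = a/β₁ = 137.943/0.676 = 204.1 mm.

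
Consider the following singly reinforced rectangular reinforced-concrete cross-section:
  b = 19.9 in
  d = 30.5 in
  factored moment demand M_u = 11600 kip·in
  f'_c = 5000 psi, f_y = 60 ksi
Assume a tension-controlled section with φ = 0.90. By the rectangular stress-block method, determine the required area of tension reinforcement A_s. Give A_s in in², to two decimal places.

M_n = M_u/φ = 11600/0.90 = 12888.9 kip·in.
From M_n = 0.85 f'_c a b (d − a/2):
a = d − √(d² − 2M_n/(0.85 f'_c b)) = 30.5 − √(30.5² − 2 × 12888.9/(0.85 × 5 × 19.9)) = 5.491 in.
A_s = 0.85 f'_c a b / f_y = 0.85 × 5 × 5.491 × 19.9 / 60 = 7.740 in².

A_s ≈ 7.74 in²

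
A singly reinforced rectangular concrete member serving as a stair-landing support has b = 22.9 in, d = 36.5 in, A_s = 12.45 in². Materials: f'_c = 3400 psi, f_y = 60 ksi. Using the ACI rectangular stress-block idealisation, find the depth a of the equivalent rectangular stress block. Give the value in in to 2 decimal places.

a ≈ 11.29 in

T = A_s f_y = 12.45 × 60 = 747 kips.
a = T/(0.85 f'_c b) = 747/(0.85 × 3.4 × 22.9) = 11.29 in.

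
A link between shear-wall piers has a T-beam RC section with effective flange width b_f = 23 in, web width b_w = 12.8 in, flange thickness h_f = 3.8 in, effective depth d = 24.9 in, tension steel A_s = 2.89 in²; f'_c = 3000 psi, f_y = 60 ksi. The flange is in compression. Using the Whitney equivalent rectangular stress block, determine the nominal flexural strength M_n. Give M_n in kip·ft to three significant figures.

Tension: T = A_s f_y = 2.89 × 60 = 173.4 kips.
Try a within the flange: a = T/(0.85 f'_c b_f) = 173.4/(0.85 × 3 × 23) = 2.957 in.
Since a = 2.957 ≤ h_f = 3.8 in, the stress block lies entirely in the flange; analyse as a rectangular beam of width b_f.
M_n = T(d − a/2) = 173.4 × (24.9 − 1.4785) = 4061.3 kip·in.
M_n = 4061.3/12 = 338.44 kip·ft.

M_n ≈ 338 kip·ft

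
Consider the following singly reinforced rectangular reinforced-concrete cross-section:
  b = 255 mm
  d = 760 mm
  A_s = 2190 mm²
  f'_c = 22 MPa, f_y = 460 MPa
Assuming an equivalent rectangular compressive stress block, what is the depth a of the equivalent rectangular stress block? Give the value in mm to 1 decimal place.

a ≈ 211.3 mm

T = A_s f_y = 2190 × 460 = 1007400 N = 1007.4 kN.
Setting C = 0.85 f'_c a b equal to T: a = 1007400/(0.85 × 22 × 255) = 211.3 mm.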